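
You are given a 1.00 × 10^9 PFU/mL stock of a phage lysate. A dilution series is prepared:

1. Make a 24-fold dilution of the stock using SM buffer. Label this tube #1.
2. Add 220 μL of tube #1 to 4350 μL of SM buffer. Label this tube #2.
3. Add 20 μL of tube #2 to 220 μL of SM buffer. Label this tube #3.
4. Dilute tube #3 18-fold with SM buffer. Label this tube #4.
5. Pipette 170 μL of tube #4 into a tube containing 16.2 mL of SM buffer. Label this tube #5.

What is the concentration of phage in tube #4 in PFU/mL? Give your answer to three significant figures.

Step 1: 24-fold → factor 24
Step 2: 220 μL + 4350 μL = 4570 μL total → factor 4570/220 = 20.773
Step 3: 20 μL + 220 μL = 240 μL total → factor 240/20 = 12
Step 4: 18-fold → factor 18
Dilution factor through tube #4 = 24 × 20.773 × 12 × 18 = 1.0769 × 10^5
[tube #4] = 1.00 × 10^9 PFU/mL / 1.0769 × 10^5 = 9.29 × 10^3 PFU/mL

9.29 × 10^3 PFU/mL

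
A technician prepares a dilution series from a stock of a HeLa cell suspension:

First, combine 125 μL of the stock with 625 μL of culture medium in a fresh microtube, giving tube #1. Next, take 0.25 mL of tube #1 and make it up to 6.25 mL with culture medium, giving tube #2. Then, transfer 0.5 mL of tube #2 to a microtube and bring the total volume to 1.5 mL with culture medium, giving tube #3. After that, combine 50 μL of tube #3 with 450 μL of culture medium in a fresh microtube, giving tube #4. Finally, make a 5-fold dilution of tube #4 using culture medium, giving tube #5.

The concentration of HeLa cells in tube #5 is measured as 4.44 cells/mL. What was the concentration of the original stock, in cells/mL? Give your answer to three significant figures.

9.99 × 10^4 cells/mL

Step 1: 125 μL + 625 μL = 750 μL total → factor 750/125 = 6
Step 2: 0.25 mL brought to 6.25 mL → factor 6.25/0.25 = 25
Step 3: 0.5 mL brought to 1.5 mL → factor 1.5/0.5 = 3
Step 4: 50 μL + 450 μL = 500 μL total → factor 500/50 = 10
Step 5: 5-fold → factor 5
Overall dilution factor = 6 × 25 × 3 × 10 × 5 = 22500
Stock = 4.44 cells/mL × 22500 = 9.99 × 10^4 cells/mL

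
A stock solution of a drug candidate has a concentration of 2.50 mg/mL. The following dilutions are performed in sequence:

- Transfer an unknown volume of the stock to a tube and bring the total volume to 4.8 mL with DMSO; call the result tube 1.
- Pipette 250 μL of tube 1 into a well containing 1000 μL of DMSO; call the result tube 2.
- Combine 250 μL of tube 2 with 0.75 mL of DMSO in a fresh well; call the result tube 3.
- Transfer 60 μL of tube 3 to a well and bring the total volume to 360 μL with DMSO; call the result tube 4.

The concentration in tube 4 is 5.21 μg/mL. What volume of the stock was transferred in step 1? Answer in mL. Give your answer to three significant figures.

1.20 mL

Step 1: v brought to 4.8 mL → factor = 4.8 mL/v
Step 2: 250 μL + 1000 μL = 1250 μL total → factor 1250/250 = 5
Step 3: 250 μL + 0.75 mL = 1000 μL total → factor 1000/250 = 4
Step 4: 60 μL brought to 360 μL → factor 360/60 = 6
Product of known-step factors = 120
Overall factor = 2.50 mg/mL / (5.21 μg/mL) = 479.85
Step-1 factor = 479.85 / 120 = 3.9987
v = 4.8 mL / 3.9987 = 1.20 mL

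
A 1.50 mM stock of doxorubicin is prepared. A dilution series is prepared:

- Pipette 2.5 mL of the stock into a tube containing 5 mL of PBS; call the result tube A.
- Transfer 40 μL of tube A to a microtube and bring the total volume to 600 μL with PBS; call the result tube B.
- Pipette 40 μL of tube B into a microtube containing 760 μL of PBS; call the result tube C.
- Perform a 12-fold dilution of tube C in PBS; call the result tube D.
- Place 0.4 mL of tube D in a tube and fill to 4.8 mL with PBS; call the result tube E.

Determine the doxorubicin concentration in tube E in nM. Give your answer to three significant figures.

11.6 nM

Step 1: 2.5 mL + 5 mL = 7.5 mL total → factor 7.5/2.5 = 3
Step 2: 40 μL brought to 600 μL → factor 600/40 = 15
Step 3: 40 μL + 760 μL = 800 μL total → factor 800/40 = 20
Step 4: 12-fold → factor 12
Step 5: 0.4 mL brought to 4.8 mL → factor 4.8/0.4 = 12
Overall dilution factor = 3 × 15 × 20 × 12 × 12 = 1.296 × 10^5
Final = 1.50 mM / 1.296 × 10^5 = 1.157 × 10^-5 mM = 11.6 nM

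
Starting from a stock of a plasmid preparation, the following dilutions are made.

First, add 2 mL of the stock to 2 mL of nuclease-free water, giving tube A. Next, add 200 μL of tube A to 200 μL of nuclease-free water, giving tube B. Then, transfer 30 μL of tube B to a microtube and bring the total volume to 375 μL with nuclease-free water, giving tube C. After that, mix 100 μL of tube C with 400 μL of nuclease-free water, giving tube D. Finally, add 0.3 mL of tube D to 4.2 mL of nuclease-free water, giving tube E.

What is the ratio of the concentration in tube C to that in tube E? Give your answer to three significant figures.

Step 1: 2 mL + 2 mL = 4 mL total → factor 4/2 = 2
Step 2: 200 μL + 200 μL = 400 μL total → factor 400/200 = 2
Step 3: 30 μL brought to 375 μL → factor 375/30 = 12.5
Step 4: 100 μL + 400 μL = 500 μL total → factor 500/100 = 5
Step 5: 0.3 mL + 4.2 mL = 4.5 mL total → factor 4.5/0.3 = 15
Dilution factor to tube C = 50; to tube E = 3750
[tube C]/[tube E] = (factor to tube E)/(factor to tube C) = 3750/50 = 75.0

75.0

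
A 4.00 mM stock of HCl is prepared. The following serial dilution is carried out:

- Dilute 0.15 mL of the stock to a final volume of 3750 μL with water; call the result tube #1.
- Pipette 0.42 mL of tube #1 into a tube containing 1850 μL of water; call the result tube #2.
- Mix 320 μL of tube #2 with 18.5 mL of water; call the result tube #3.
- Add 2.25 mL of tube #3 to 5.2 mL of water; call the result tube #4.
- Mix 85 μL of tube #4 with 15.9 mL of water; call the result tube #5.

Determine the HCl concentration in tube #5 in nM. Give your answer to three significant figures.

0.808 nM

Step 1: 0.15 mL brought to 3750 μL → factor 3.75/0.15 = 25
Step 2: 0.42 mL + 1850 μL = 2.27 mL total → factor 2.27/0.42 = 5.4048
Step 3: 320 μL + 18.5 mL = 18820 μL total → factor 18820/320 = 58.812
Step 4: 2.25 mL + 5.2 mL = 7.45 mL total → factor 7.45/2.25 = 3.3111
Step 5: 85 μL + 15.9 mL = 15985 μL total → factor 15985/85 = 188.06
Overall dilution factor = 25 × 5.4048 × 58.812 × 3.3111 × 188.06 = 4.9483 × 10^6
Final = 4.00 mM / 4.9483 × 10^6 = 8.084 × 10^-7 mM = 0.808 nM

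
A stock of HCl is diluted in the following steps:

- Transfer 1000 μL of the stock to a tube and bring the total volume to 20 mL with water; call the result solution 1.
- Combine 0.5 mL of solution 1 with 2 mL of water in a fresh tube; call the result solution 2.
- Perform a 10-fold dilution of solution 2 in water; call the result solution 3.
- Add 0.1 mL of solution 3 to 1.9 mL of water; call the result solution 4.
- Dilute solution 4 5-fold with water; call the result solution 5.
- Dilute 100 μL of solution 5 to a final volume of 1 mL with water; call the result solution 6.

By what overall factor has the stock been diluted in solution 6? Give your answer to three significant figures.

1.00 × 10^6

Step 1: 1000 μL brought to 20 mL → factor 20000/1000 = 20
Step 2: 0.5 mL + 2 mL = 2.5 mL total → factor 2.5/0.5 = 5
Step 3: 10-fold → factor 10
Step 4: 0.1 mL + 1.9 mL = 2 mL total → factor 2/0.1 = 20
Step 5: 5-fold → factor 5
Step 6: 100 μL brought to 1 mL → factor 1000/100 = 10
Overall dilution factor = 20 × 5 × 10 × 20 × 5 × 10 = 1 × 10^6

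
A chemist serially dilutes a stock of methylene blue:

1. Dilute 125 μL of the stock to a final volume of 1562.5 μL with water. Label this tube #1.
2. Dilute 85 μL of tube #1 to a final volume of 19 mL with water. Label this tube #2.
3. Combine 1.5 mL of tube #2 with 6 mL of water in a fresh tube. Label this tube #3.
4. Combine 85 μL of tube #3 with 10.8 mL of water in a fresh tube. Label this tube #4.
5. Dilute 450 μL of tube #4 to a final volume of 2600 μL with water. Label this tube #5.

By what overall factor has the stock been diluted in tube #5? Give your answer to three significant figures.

Step 1: 125 μL brought to 1562.5 μL → factor 1562.5/125 = 12.5
Step 2: 85 μL brought to 19 mL → factor 19000/85 = 223.53
Step 3: 1.5 mL + 6 mL = 7.5 mL total → factor 7.5/1.5 = 5
Step 4: 85 μL + 10.8 mL = 10885 μL total → factor 10885/85 = 128.06
Step 5: 450 μL brought to 2600 μL → factor 2600/450 = 5.7778
Overall dilution factor = 12.5 × 223.53 × 5 × 128.06 × 5.7778 = 1.0337 × 10^7

1.03 × 10^7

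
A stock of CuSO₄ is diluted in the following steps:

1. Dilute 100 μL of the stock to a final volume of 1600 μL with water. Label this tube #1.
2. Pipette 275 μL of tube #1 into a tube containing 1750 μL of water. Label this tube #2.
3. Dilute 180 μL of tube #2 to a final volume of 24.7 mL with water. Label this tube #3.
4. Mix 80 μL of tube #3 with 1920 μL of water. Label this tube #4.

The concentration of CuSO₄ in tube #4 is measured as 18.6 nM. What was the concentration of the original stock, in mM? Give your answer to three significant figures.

7.52 mM

Step 1: 100 μL brought to 1600 μL → factor 1600/100 = 16
Step 2: 275 μL + 1750 μL = 2025 μL total → factor 2025/275 = 7.3636
Step 3: 180 μL brought to 24.7 mL → factor 24700/180 = 137.22
Step 4: 80 μL + 1920 μL = 2000 μL total → factor 2000/80 = 25
Overall dilution factor = 16 × 7.3636 × 137.22 × 25 = 4.0418 × 10^5
Stock = 18.6 nM × 4.0418 × 10^5 = 7.518 × 10^6 nM = 7.52 mM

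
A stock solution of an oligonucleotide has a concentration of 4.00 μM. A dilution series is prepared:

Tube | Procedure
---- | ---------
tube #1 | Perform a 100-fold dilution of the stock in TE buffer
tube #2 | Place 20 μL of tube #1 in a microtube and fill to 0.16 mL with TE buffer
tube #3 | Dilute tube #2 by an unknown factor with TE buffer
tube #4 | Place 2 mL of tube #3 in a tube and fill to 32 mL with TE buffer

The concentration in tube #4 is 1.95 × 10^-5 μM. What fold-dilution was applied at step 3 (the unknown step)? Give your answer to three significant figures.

16.0-fold

Step 1: 100-fold → factor 100
Step 2: 20 μL brought to 0.16 mL → factor 160/20 = 8
Step 3: unknown factor x
Step 4: 2 mL brought to 32 mL → factor 32/2 = 16
Product of known-step factors = 12800
Overall factor = 4.00 μM / (1.95 × 10^-5 μM) = 2.0513 × 10^5
x = 2.0513 × 10^5 / 12800 = 16.0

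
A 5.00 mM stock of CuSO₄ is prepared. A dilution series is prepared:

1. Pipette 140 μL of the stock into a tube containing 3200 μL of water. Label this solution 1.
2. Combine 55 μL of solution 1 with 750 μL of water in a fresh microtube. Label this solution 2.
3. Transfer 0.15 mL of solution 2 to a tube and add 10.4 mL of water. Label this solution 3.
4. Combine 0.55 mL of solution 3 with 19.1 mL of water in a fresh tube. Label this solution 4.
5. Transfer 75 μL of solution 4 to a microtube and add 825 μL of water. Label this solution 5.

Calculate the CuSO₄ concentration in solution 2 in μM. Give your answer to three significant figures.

Step 1: 140 μL + 3200 μL = 3340 μL total → factor 3340/140 = 23.857
Step 2: 55 μL + 750 μL = 805 μL total → factor 805/55 = 14.636
Dilution factor through solution 2 = 23.857 × 14.636 = 349.18
[solution 2] = 5.00 mM / 349.18 = 0.01432 mM = 14.3 μM

14.3 μM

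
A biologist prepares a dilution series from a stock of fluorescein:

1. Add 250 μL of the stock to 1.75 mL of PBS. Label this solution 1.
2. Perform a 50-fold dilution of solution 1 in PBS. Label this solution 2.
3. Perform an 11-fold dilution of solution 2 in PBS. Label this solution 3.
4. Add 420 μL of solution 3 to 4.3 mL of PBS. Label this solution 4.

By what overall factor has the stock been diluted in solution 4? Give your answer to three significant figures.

Step 1: 250 μL + 1.75 mL = 2000 μL total → factor 2000/250 = 8
Step 2: 50-fold → factor 50
Step 3: 11-fold → factor 11
Step 4: 420 μL + 4.3 mL = 4720 μL total → factor 4720/420 = 11.238
Overall dilution factor = 8 × 50 × 11 × 11.238 = 49448

4.94 × 10^4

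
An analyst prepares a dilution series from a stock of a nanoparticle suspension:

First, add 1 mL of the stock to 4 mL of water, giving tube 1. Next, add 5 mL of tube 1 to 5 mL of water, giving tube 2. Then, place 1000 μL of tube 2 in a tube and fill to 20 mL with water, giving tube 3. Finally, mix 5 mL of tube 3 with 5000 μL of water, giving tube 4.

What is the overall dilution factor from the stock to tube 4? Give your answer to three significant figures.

Step 1: 1 mL + 4 mL = 5 mL total → factor 5/1 = 5
Step 2: 5 mL + 5 mL = 10 mL total → factor 10/5 = 2
Step 3: 1000 μL brought to 20 mL → factor 20000/1000 = 20
Step 4: 5 mL + 5000 μL = 10 mL total → factor 10/5 = 2
Overall dilution factor = 5 × 2 × 20 × 2 = 400

400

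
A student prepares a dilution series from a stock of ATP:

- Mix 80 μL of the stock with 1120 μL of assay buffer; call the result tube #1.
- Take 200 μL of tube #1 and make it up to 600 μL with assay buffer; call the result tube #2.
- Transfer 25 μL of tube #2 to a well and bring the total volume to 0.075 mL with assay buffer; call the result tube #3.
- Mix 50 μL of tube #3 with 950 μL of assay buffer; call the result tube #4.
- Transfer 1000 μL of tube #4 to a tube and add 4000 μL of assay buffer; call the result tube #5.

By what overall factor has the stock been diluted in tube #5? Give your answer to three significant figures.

1.35 × 10^4

Step 1: 80 μL + 1120 μL = 1200 μL total → factor 1200/80 = 15
Step 2: 200 μL brought to 600 μL → factor 600/200 = 3
Step 3: 25 μL brought to 0.075 mL → factor 75/25 = 3
Step 4: 50 μL + 950 μL = 1000 μL total → factor 1000/50 = 20
Step 5: 1000 μL + 4000 μL = 5000 μL total → factor 5000/1000 = 5
Overall dilution factor = 15 × 3 × 3 × 20 × 5 = 13500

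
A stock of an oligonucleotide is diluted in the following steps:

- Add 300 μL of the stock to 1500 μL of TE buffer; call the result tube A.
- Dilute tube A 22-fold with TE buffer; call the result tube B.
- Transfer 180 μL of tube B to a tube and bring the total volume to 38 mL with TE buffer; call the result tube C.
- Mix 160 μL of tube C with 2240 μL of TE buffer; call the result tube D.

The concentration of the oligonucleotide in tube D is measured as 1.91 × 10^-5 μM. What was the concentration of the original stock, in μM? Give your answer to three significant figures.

Step 1: 300 μL + 1500 μL = 1800 μL total → factor 1800/300 = 6
Step 2: 22-fold → factor 22
Step 3: 180 μL brought to 38 mL → factor 38000/180 = 211.11
Step 4: 160 μL + 2240 μL = 2400 μL total → factor 2400/160 = 15
Overall dilution factor = 6 × 22 × 211.11 × 15 = 4.18 × 10^5
Stock = 1.91 × 10^-5 μM × 4.18 × 10^5 = 7.98 μM

7.98 μM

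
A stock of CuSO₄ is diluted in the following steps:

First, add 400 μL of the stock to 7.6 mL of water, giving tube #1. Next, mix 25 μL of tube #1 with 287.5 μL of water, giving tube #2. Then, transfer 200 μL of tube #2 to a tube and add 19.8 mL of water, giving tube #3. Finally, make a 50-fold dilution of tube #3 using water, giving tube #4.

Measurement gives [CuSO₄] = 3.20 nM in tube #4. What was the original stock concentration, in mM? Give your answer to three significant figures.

Step 1: 400 μL + 7.6 mL = 8000 μL total → factor 8000/400 = 20
Step 2: 25 μL + 287.5 μL = 312.5 μL total → factor 312.5/25 = 12.5
Step 3: 200 μL + 19.8 mL = 20000 μL total → factor 20000/200 = 100
Step 4: 50-fold → factor 50
Overall dilution factor = 20 × 12.5 × 100 × 50 = 1.25 × 10^6
Stock = 3.20 nM × 1.25 × 10^6 = 4.000 × 10^6 nM = 4.00 mM

4.00 mM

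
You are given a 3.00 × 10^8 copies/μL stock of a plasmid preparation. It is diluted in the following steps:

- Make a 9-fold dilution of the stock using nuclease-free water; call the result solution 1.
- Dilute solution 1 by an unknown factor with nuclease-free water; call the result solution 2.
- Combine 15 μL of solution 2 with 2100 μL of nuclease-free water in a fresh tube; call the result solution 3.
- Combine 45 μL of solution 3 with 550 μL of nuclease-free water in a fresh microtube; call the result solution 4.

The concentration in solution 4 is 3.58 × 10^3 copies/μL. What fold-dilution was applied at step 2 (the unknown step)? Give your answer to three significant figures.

Step 1: 9-fold → factor 9
Step 2: unknown factor x
Step 3: 15 μL + 2100 μL = 2115 μL total → factor 2115/15 = 141
Step 4: 45 μL + 550 μL = 595 μL total → factor 595/45 = 13.222
Product of known-step factors = 16779
Overall factor = 3.00 × 10^8 copies/μL / (3.58 × 10^3 copies/μL) = 83799
x = 83799 / 16779 = 4.99

4.99-fold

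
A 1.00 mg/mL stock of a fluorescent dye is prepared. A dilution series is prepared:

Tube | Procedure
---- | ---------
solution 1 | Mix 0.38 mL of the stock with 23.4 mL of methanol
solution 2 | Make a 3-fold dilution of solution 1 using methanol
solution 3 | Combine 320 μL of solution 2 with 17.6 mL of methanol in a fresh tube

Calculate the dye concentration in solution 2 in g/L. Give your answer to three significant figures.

0.00533 g/L

Step 1: 0.38 mL + 23.4 mL = 23.78 mL total → factor 23.78/0.38 = 62.579
Step 2: 3-fold → factor 3
Dilution factor through solution 2 = 62.579 × 3 = 187.74
[solution 2] = 1.00 mg/mL / 187.74 = 0.005327 mg/mL = 0.00533 g/L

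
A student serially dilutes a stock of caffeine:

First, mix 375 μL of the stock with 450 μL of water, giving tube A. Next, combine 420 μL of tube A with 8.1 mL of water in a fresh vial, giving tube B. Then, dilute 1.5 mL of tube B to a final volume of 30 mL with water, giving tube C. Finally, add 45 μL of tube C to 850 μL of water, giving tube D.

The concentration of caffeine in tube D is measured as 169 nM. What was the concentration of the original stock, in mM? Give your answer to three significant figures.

3.00 mM

Step 1: 375 μL + 450 μL = 825 μL total → factor 825/375 = 2.2
Step 2: 420 μL + 8.1 mL = 8520 μL total → factor 8520/420 = 20.286
Step 3: 1.5 mL brought to 30 mL → factor 30/1.5 = 20
Step 4: 45 μL + 850 μL = 895 μL total → factor 895/45 = 19.889
Overall dilution factor = 2.2 × 20.286 × 20 × 19.889 = 17752
Stock = 169 nM × 17752 = 3.000 × 10^6 nM = 3.00 mM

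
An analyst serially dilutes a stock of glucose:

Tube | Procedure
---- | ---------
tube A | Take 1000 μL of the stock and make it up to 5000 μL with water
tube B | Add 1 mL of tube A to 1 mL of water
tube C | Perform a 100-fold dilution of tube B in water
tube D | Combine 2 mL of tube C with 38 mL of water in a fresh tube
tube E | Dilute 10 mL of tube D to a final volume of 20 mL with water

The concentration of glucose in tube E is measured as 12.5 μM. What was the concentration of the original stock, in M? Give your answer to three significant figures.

Step 1: 1000 μL brought to 5000 μL → factor 5000/1000 = 5
Step 2: 1 mL + 1 mL = 2 mL total → factor 2/1 = 2
Step 3: 100-fold → factor 100
Step 4: 2 mL + 38 mL = 40 mL total → factor 40/2 = 20
Step 5: 10 mL brought to 20 mL → factor 20/10 = 2
Overall dilution factor = 5 × 2 × 100 × 20 × 2 = 40000
Stock = 12.5 μM × 40000 = 5.000 × 10^5 μM = 0.500 M

0.500 M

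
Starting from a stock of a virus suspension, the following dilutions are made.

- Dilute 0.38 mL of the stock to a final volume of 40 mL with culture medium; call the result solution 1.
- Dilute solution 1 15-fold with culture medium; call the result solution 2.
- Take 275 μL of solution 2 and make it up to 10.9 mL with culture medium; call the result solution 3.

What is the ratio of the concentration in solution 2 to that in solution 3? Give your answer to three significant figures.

39.6

Step 1: 0.38 mL brought to 40 mL → factor 40/0.38 = 105.26
Step 2: 15-fold → factor 15
Step 3: 275 μL brought to 10.9 mL → factor 10900/275 = 39.636
Dilution factor to solution 2 = 1578.9; to solution 3 = 62584
[solution 2]/[solution 3] = (factor to solution 3)/(factor to solution 2) = 62584/1578.9 = 39.6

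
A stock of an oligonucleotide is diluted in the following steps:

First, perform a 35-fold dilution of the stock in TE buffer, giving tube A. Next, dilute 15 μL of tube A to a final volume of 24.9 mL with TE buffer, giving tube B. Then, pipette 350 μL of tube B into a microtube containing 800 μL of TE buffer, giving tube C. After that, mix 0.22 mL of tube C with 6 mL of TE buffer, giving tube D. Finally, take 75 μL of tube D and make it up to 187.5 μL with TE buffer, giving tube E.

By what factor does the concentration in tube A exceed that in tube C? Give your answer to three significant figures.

Step 1: 35-fold → factor 35
Step 2: 15 μL brought to 24.9 mL → factor 24900/15 = 1660
Step 3: 350 μL + 800 μL = 1150 μL total → factor 1150/350 = 3.2857
Dilution factor to tube A = 35; to tube C = 1.909 × 10^5
[tube A]/[tube C] = (factor to tube C)/(factor to tube A) = 1.909 × 10^5/35 = 5.45 × 10^3

5.45 × 10^3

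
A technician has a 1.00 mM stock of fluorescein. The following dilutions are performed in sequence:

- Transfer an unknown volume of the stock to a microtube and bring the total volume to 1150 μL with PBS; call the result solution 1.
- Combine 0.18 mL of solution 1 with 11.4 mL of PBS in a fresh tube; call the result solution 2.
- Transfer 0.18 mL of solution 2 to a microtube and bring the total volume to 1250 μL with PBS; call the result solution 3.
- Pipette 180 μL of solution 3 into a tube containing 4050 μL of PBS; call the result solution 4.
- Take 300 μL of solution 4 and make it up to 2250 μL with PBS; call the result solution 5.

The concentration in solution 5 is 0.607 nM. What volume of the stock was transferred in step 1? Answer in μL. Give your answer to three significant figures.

55.0 μL

Step 1: v brought to 1150 μL → factor = 1150 μL/v
Step 2: 0.18 mL + 11.4 mL = 11.58 mL total → factor 11.58/0.18 = 64.333
Step 3: 0.18 mL brought to 1250 μL → factor 1.25/0.18 = 6.9444
Step 4: 180 μL + 4050 μL = 4230 μL total → factor 4230/180 = 23.5
Step 5: 300 μL brought to 2250 μL → factor 2250/300 = 7.5
Product of known-step factors = 78741
Overall factor = 1.00 mM / (0.607 nM) = 1.6474 × 10^6
Step-1 factor = 1.6474 × 10^6 / 78741 = 20.922
v = 1150 μL / 20.922 = 55.0 μL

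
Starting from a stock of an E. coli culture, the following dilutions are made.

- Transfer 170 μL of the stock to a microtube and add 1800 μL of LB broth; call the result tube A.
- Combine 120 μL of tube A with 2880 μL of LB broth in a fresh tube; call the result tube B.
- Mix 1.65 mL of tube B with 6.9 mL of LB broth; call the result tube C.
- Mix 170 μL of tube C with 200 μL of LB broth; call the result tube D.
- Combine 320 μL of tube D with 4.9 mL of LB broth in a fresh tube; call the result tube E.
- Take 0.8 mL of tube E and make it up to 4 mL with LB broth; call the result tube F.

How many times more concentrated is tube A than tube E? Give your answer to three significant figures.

Step 1: 170 μL + 1800 μL = 1970 μL total → factor 1970/170 = 11.588
Step 2: 120 μL + 2880 μL = 3000 μL total → factor 3000/120 = 25
Step 3: 1.65 mL + 6.9 mL = 8.55 mL total → factor 8.55/1.65 = 5.1818
Step 4: 170 μL + 200 μL = 370 μL total → factor 370/170 = 2.1765
Step 5: 320 μL + 4.9 mL = 5220 μL total → factor 5220/320 = 16.312
Dilution factor to tube A = 11.588; to tube E = 53298
[tube A]/[tube E] = (factor to tube E)/(factor to tube A) = 53298/11.588 = 4.60 × 10^3

4.60 × 10^3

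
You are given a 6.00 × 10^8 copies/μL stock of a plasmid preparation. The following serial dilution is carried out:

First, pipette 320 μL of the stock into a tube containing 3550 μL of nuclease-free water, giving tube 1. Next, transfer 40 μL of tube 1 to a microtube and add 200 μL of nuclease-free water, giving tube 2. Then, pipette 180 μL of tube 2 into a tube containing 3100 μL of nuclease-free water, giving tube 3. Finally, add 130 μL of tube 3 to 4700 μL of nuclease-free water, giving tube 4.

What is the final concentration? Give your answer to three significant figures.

1.22 × 10^4 copies/μL

Step 1: 320 μL + 3550 μL = 3870 μL total → factor 3870/320 = 12.094
Step 2: 40 μL + 200 μL = 240 μL total → factor 240/40 = 6
Step 3: 180 μL + 3100 μL = 3280 μL total → factor 3280/180 = 18.222
Step 4: 130 μL + 4700 μL = 4830 μL total → factor 4830/130 = 37.154
Overall dilution factor = 12.094 × 6 × 18.222 × 37.154 = 49127
Final = 6.00 × 10^8 copies/μL / 49127 = 1.22 × 10^4 copies/μL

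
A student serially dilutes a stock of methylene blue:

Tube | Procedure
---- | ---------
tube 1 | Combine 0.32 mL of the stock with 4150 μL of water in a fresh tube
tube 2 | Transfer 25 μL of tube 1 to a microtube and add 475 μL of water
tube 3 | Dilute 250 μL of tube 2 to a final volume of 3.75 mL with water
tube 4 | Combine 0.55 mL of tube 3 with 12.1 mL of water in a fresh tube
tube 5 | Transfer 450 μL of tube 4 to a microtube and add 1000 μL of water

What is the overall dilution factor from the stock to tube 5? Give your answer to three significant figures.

3.11 × 10^5

Step 1: 0.32 mL + 4150 μL = 4.47 mL total → factor 4.47/0.32 = 13.969
Step 2: 25 μL + 475 μL = 500 μL total → factor 500/25 = 20
Step 3: 250 μL brought to 3.75 mL → factor 3750/250 = 15
Step 4: 0.55 mL + 12.1 mL = 12.65 mL total → factor 12.65/0.55 = 23
Step 5: 450 μL + 1000 μL = 1450 μL total → factor 1450/450 = 3.2222
Overall dilution factor = 13.969 × 20 × 15 × 23 × 3.2222 = 3.1057 × 10^5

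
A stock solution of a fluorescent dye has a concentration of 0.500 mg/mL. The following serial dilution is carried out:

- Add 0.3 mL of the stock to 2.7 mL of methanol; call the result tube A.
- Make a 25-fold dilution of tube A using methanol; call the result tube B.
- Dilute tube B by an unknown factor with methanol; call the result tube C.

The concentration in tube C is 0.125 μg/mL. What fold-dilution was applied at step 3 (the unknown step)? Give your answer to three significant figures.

Step 1: 0.3 mL + 2.7 mL = 3 mL total → factor 3/0.3 = 10
Step 2: 25-fold → factor 25
Step 3: unknown factor x
Product of known-step factors = 250
Overall factor = 0.500 mg/mL / (0.125 μg/mL) = 4000
x = 4000 / 250 = 16.0

16.0-fold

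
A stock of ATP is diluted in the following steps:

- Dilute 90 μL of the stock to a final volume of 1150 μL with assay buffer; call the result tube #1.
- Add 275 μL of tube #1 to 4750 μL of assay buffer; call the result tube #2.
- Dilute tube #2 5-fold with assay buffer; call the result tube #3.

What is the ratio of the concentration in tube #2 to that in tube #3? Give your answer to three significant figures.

Step 1: 90 μL brought to 1150 μL → factor 1150/90 = 12.778
Step 2: 275 μL + 4750 μL = 5025 μL total → factor 5025/275 = 18.273
Step 3: 5-fold → factor 5
Dilution factor to tube #2 = 233.48; to tube #3 = 1167.4
[tube #2]/[tube #3] = (factor to tube #3)/(factor to tube #2) = 1167.4/233.48 = 5.00

5.00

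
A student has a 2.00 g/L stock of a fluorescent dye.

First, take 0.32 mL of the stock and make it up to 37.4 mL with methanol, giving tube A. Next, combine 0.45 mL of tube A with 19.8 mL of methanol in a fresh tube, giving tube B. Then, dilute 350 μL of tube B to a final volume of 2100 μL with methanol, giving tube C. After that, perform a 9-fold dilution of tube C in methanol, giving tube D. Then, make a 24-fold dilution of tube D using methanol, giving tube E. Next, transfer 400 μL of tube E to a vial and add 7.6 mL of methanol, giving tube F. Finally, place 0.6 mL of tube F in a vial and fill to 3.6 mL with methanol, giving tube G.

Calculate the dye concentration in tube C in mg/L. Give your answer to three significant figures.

0.0634 mg/L

Step 1: 0.32 mL brought to 37.4 mL → factor 37.4/0.32 = 116.88
Step 2: 0.45 mL + 19.8 mL = 20.25 mL total → factor 20.25/0.45 = 45
Step 3: 350 μL brought to 2100 μL → factor 2100/350 = 6
Dilution factor through tube C = 116.88 × 45 × 6 = 31556
[tube C] = 2.00 g/L / 31556 = 6.338 × 10^-5 g/L = 0.0634 mg/L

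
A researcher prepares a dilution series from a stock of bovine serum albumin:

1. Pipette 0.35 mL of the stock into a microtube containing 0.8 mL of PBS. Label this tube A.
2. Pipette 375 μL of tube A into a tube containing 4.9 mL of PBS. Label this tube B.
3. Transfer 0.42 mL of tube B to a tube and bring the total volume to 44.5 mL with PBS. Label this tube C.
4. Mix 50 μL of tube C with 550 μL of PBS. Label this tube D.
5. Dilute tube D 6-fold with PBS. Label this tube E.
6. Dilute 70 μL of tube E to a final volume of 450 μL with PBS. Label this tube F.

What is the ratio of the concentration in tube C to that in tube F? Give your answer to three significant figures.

Step 1: 0.35 mL + 0.8 mL = 1.15 mL total → factor 1.15/0.35 = 3.2857
Step 2: 375 μL + 4.9 mL = 5275 μL total → factor 5275/375 = 14.067
Step 3: 0.42 mL brought to 44.5 mL → factor 44.5/0.42 = 105.95
Step 4: 50 μL + 550 μL = 600 μL total → factor 600/50 = 12
Step 5: 6-fold → factor 6
Step 6: 70 μL brought to 450 μL → factor 450/70 = 6.4286
Dilution factor to tube C = 4897; to tube F = 2.2666 × 10^6
[tube C]/[tube F] = (factor to tube F)/(factor to tube C) = 2.2666 × 10^6/4897 = 463

463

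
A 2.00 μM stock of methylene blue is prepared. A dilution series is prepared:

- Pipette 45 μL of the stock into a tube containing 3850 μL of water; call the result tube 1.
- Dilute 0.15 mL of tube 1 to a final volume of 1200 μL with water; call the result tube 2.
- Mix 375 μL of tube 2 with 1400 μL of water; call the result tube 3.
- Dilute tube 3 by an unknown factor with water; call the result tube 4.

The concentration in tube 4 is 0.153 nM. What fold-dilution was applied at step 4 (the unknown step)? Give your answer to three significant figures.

Step 1: 45 μL + 3850 μL = 3895 μL total → factor 3895/45 = 86.556
Step 2: 0.15 mL brought to 1200 μL → factor 1.2/0.15 = 8
Step 3: 375 μL + 1400 μL = 1775 μL total → factor 1775/375 = 4.7333
Step 4: unknown factor x
Product of known-step factors = 3277.6
Overall factor = 2.00 μM / (0.153 nM) = 13072
x = 13072 / 3277.6 = 3.99

3.99-fold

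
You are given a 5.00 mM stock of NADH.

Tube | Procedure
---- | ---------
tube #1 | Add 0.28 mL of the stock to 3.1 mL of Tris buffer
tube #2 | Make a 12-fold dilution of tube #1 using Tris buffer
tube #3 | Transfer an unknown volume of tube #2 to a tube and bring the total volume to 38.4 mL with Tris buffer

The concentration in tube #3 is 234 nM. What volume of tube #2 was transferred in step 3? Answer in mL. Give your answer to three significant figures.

0.260 mL

Step 1: 0.28 mL + 3.1 mL = 3.38 mL total → factor 3.38/0.28 = 12.071
Step 2: 12-fold → factor 12
Step 3: v brought to 38.4 mL → factor = 38.4 mL/v
Product of known-step factors = 144.86
Overall factor = 5.00 mM / (234 nM) = 21368
Step-3 factor = 21368 / 144.86 = 147.51
v = 38.4 mL / 147.51 = 0.260 mL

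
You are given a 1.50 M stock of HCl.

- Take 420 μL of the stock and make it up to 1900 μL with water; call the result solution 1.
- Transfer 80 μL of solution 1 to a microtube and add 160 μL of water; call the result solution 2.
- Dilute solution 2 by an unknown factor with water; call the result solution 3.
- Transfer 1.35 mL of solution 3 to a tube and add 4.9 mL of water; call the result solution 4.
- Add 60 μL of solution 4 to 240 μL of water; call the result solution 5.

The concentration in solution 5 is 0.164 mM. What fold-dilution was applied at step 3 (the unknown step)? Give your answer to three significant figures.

Step 1: 420 μL brought to 1900 μL → factor 1900/420 = 4.5238
Step 2: 80 μL + 160 μL = 240 μL total → factor 240/80 = 3
Step 3: unknown factor x
Step 4: 1.35 mL + 4.9 mL = 6.25 mL total → factor 6.25/1.35 = 4.6296
Step 5: 60 μL + 240 μL = 300 μL total → factor 300/60 = 5
Product of known-step factors = 314.15
Overall factor = 1.50 M / (0.164 mM) = 9146.3
x = 9146.3 / 314.15 = 29.1

29.1-fold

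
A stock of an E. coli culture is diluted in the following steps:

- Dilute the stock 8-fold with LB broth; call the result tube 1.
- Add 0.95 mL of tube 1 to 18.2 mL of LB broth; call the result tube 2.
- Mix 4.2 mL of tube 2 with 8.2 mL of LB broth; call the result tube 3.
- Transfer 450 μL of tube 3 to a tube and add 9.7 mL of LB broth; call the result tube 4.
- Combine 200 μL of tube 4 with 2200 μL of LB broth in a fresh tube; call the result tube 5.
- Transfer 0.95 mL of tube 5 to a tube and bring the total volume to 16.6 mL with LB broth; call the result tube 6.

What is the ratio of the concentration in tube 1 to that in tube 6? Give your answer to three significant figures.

Step 1: 8-fold → factor 8
Step 2: 0.95 mL + 18.2 mL = 19.15 mL total → factor 19.15/0.95 = 20.158
Step 3: 4.2 mL + 8.2 mL = 12.4 mL total → factor 12.4/4.2 = 2.9524
Step 4: 450 μL + 9.7 mL = 10150 μL total → factor 10150/450 = 22.556
Step 5: 200 μL + 2200 μL = 2400 μL total → factor 2400/200 = 12
Step 6: 0.95 mL brought to 16.6 mL → factor 16.6/0.95 = 17.474
Dilution factor to tube 1 = 8; to tube 6 = 2.2518 × 10^6
[tube 1]/[tube 6] = (factor to tube 6)/(factor to tube 1) = 2.2518 × 10^6/8 = 2.81 × 10^5

2.81 × 10^5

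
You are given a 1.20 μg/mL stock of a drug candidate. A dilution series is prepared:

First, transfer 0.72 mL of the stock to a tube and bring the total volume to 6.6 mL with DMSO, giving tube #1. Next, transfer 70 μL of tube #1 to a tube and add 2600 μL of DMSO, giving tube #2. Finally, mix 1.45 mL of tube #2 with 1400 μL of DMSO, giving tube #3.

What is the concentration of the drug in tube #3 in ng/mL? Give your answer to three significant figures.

Step 1: 0.72 mL brought to 6.6 mL → factor 6.6/0.72 = 9.1667
Step 2: 70 μL + 2600 μL = 2670 μL total → factor 2670/70 = 38.143
Step 3: 1.45 mL + 1400 μL = 2.85 mL total → factor 2.85/1.45 = 1.9655
Overall dilution factor = 9.1667 × 38.143 × 1.9655 = 687.23
Final = 1.20 μg/mL / 687.23 = 0.001746 μg/mL = 1.75 ng/mL

1.75 ng/mL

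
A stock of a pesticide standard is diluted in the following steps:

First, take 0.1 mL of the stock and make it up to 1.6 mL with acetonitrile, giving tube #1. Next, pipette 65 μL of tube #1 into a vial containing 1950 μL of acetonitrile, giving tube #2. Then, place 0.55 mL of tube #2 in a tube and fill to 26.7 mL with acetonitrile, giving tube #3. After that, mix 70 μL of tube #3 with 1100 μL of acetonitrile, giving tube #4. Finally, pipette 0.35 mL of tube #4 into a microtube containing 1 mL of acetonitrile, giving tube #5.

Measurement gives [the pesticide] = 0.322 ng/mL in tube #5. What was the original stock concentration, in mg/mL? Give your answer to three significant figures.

Step 1: 0.1 mL brought to 1.6 mL → factor 1.6/0.1 = 16
Step 2: 65 μL + 1950 μL = 2015 μL total → factor 2015/65 = 31
Step 3: 0.55 mL brought to 26.7 mL → factor 26.7/0.55 = 48.545
Step 4: 70 μL + 1100 μL = 1170 μL total → factor 1170/70 = 16.714
Step 5: 0.35 mL + 1 mL = 1.35 mL total → factor 1.35/0.35 = 3.8571
Overall dilution factor = 16 × 31 × 48.545 × 16.714 × 3.8571 = 1.5523 × 10^6
Stock = 0.322 ng/mL × 1.5523 × 10^6 = 4.998 × 10^5 ng/mL = 0.500 mg/mL

0.500 mg/mL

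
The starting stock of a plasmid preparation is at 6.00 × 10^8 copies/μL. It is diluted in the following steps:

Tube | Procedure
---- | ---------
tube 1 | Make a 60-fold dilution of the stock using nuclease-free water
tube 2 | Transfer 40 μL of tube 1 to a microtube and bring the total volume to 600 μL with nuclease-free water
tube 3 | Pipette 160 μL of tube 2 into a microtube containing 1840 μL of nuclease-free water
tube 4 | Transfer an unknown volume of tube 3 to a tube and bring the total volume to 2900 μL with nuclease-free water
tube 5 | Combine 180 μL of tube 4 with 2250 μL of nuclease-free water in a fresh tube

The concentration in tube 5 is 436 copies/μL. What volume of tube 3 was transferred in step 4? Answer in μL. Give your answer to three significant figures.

Step 1: 60-fold → factor 60
Step 2: 40 μL brought to 600 μL → factor 600/40 = 15
Step 3: 160 μL + 1840 μL = 2000 μL total → factor 2000/160 = 12.5
Step 4: v brought to 2900 μL → factor = 2900 μL/v
Step 5: 180 μL + 2250 μL = 2430 μL total → factor 2430/180 = 13.5
Product of known-step factors = 1.5188 × 10^5
Overall factor = 6.00 × 10^8 copies/μL / (436 copies/μL) = 1.3761 × 10^6
Step-4 factor = 1.3761 × 10^6 / 1.5188 × 10^5 = 9.061
v = 2900 μL / 9.061 = 320 μL

320 μL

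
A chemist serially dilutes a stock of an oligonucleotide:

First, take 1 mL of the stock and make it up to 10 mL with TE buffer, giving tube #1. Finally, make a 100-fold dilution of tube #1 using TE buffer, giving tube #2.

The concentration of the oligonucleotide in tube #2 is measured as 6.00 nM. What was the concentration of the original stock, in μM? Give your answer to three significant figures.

Step 1: 1 mL brought to 10 mL → factor 10/1 = 10
Step 2: 100-fold → factor 100
Overall dilution factor = 10 × 100 = 1000
Stock = 6.00 nM × 1000 = 6000 nM = 6.00 μM

6.00 μM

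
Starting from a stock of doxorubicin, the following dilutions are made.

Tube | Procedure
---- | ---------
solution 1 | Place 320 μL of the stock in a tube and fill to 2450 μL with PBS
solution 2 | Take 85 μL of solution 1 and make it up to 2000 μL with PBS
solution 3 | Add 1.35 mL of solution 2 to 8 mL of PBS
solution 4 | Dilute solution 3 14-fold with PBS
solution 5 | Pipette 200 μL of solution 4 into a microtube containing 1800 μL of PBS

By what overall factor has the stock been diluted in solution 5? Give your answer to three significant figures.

1.75 × 10^5

Step 1: 320 μL brought to 2450 μL → factor 2450/320 = 7.6562
Step 2: 85 μL brought to 2000 μL → factor 2000/85 = 23.529
Step 3: 1.35 mL + 8 mL = 9.35 mL total → factor 9.35/1.35 = 6.9259
Step 4: 14-fold → factor 14
Step 5: 200 μL + 1800 μL = 2000 μL total → factor 2000/200 = 10
Overall dilution factor = 7.6562 × 23.529 × 6.9259 × 14 × 10 = 1.7468 × 10^5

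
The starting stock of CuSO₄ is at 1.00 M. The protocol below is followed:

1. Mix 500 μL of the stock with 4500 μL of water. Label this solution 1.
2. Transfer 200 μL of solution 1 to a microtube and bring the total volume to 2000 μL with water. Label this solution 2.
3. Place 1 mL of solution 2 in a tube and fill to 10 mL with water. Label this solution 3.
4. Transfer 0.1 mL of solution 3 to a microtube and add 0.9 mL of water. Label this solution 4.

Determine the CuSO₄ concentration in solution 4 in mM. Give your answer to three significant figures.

Step 1: 500 μL + 4500 μL = 5000 μL total → factor 5000/500 = 10
Step 2: 200 μL brought to 2000 μL → factor 2000/200 = 10
Step 3: 1 mL brought to 10 mL → factor 10/1 = 10
Step 4: 0.1 mL + 0.9 mL = 1 mL total → factor 1/0.1 = 10
Overall dilution factor = 10 × 10 × 10 × 10 = 10000
Final = 1.00 M / 10000 = 0.0001000 M = 0.100 mM

0.100 mM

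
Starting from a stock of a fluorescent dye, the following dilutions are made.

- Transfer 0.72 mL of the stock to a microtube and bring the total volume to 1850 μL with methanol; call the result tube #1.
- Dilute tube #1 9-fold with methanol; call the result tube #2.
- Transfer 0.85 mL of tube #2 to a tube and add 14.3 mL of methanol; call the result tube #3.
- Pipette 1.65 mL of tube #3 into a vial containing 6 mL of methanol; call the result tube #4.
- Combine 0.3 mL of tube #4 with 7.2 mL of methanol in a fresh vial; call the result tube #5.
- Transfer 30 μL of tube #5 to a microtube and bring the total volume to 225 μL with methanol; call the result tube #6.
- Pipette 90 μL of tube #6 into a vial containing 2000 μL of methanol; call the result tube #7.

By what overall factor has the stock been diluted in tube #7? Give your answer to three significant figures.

Step 1: 0.72 mL brought to 1850 μL → factor 1.85/0.72 = 2.5694
Step 2: 9-fold → factor 9
Step 3: 0.85 mL + 14.3 mL = 15.15 mL total → factor 15.15/0.85 = 17.824
Step 4: 1.65 mL + 6 mL = 7.65 mL total → factor 7.65/1.65 = 4.6364
Step 5: 0.3 mL + 7.2 mL = 7.5 mL total → factor 7.5/0.3 = 25
Step 6: 30 μL brought to 225 μL → factor 225/30 = 7.5
Step 7: 90 μL + 2000 μL = 2090 μL total → factor 2090/90 = 23.222
Overall dilution factor = 2.5694 × 9 × 17.824 × 4.6364 × 25 × 7.5 × 23.222 = 8.3207 × 10^6

8.32 × 10^6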